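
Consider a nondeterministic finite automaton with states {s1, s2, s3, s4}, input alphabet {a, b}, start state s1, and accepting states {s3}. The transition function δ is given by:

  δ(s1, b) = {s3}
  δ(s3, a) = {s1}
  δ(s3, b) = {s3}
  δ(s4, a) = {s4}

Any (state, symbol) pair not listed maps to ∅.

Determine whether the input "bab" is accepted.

Start in {s1}.
Read 'b': s1→{s3}; now {s3}.
Read 'a': s3→{s1}; now {s1}.
Read 'b': s1→{s3}; now {s3}.
The final set {s3} contains the accepting state s3.

Yes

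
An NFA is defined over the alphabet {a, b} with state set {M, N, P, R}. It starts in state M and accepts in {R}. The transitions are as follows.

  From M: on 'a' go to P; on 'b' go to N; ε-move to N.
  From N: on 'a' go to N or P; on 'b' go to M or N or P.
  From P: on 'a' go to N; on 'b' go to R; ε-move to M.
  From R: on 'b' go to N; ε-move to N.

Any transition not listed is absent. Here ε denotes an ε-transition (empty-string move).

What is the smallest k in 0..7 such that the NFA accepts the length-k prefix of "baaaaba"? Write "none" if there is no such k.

Start: ε-closure({M}) = {M, N}.
Read 'b': M→{N}, N→{M, N, P}; now {M, N, P}.
Read 'a': M→{P}, N→{N, P}, P→{N}; union {N, P}; ε-closure = {M, N, P}.
Read 'a': M→{P}, N→{N, P}, P→{N}; union {N, P}; ε-closure = {M, N, P}.
Read 'a': M→{P}, N→{N, P}, P→{N}; union {N, P}; ε-closure = {M, N, P}.
Read 'a': M→{P}, N→{N, P}, P→{N}; union {N, P}; ε-closure = {M, N, P}.
Read 'b': M→{N}, N→{M, N, P}, P→{R}; now {M, N, P, R}.
None of the earlier sets intersect F, but {M, N, P, R} does.

6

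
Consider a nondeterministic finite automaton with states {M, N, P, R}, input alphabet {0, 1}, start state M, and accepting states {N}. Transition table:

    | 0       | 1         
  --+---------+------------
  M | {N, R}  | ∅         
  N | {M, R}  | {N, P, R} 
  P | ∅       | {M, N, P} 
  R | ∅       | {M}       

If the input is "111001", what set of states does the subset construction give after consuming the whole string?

∅

Start in {M}.
Read '1': M→∅; now ∅.
The set is empty and remains empty for the remaining 5 symbols.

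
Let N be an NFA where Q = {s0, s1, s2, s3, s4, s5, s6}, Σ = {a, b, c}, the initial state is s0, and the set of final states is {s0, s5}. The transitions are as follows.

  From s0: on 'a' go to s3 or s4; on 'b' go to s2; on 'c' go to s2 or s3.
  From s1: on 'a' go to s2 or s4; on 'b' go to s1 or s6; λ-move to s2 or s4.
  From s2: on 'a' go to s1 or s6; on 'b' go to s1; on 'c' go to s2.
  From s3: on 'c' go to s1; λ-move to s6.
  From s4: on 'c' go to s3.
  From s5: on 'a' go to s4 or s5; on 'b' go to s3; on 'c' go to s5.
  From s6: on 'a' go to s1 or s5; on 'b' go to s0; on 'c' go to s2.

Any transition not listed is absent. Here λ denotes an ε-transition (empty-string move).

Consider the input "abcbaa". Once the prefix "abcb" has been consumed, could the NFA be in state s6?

Start in {s0}.
Read 'a': s0→{s3, s4}; union {s3, s4}; ε-closure = {s3, s4, s6}.
Read 'b': s3→∅, s4→∅, s6→{s0}; now {s0}.
Read 'c': s0→{s2, s3}; union {s2, s3}; ε-closure = {s2, s3, s6}.
Read 'b': s2→{s1}, s3→∅, s6→{s0}; union {s0, s1}; ε-closure = {s0, s1, s2, s4}.
State s6 is not in {s0, s1, s2, s4}.

No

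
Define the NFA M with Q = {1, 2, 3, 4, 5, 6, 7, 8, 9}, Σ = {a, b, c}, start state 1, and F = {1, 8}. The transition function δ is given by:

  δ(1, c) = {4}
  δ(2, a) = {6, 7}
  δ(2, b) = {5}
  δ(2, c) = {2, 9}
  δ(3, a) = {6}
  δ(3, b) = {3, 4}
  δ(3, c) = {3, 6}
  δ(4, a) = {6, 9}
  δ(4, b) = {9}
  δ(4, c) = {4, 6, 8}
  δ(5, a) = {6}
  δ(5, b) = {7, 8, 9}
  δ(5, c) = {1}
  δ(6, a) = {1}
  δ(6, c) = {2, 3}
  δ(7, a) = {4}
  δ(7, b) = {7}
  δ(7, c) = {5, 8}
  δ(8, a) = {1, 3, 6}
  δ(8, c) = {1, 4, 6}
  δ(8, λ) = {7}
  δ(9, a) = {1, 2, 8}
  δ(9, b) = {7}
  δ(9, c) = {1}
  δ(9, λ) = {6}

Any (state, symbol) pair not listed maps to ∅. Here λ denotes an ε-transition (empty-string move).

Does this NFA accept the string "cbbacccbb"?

Yes

Start in {1}.
Read 'c': 1→{4}; now {4}.
Read 'b': 4→{9}; union {9}; ε-closure = {6, 9}.
Read 'b': 6→∅, 9→{7}; now {7}.
Read 'a': 7→{4}; now {4}.
Read 'c': 4→{4, 6, 8}; union {4, 6, 8}; ε-closure = {4, 6, 7, 8}.
Read 'c': 4→{4, 6, 8}, 6→{2, 3}, 7→{5, 8}, 8→{1, 4, 6}; union {1, 2, 3, 4, 5, 6, 8}; ε-closure = {1, 2, 3, 4, 5, 6, 7, 8}.
Read 'c': 1→{4}, 2→{2, 9}, 3→{3, 6}, 4→{4, 6, 8}, 5→{1}, 6→{2, 3}, 7→{5, 8}, 8→{1, 4, 6}; union {1, 2, 3, 4, 5, 6, 8, 9}; ε-closure = {1, 2, 3, 4, 5, 6, 7, 8, 9}.
Read 'b': 1→∅, 2→{5}, 3→{3, 4}, 4→{9}, 5→{7, 8, 9}, 6→∅, 7→{7}, 8→∅, 9→{7}; union {3, 4, 5, 7, 8, 9}; ε-closure = {3, 4, 5, 6, 7, 8, 9}.
Read 'b': 3→{3, 4}, 4→{9}, 5→{7, 8, 9}, 6→∅, 7→{7}, 8→∅, 9→{7}; union {3, 4, 7, 8, 9}; ε-closure = {3, 4, 6, 7, 8, 9}.
The final set {3, 4, 6, 7, 8, 9} contains the accepting state 8.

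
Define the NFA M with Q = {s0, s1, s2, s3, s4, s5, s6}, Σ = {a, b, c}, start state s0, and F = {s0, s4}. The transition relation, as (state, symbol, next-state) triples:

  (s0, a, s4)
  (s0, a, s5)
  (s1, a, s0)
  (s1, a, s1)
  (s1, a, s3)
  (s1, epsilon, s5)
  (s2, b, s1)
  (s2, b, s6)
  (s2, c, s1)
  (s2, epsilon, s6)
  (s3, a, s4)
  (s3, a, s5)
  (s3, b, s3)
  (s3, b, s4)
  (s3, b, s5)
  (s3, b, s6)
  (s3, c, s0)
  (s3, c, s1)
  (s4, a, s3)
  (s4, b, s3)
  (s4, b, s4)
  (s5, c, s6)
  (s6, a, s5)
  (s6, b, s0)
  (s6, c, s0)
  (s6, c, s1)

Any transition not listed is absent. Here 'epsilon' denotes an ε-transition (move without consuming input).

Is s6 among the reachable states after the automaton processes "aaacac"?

Start in {s0}.
Read 'a': {s0} → {s4, s5}.
Read 'a': {s4, s5} → {s3}.
Read 'a': {s3} → {s4, s5}.
Read 'c': {s4, s5} → {s6}.
Read 'a': {s6} → {s5}.
Read 'c': {s5} → {s6}.
State s6 is in {s6}.

Yes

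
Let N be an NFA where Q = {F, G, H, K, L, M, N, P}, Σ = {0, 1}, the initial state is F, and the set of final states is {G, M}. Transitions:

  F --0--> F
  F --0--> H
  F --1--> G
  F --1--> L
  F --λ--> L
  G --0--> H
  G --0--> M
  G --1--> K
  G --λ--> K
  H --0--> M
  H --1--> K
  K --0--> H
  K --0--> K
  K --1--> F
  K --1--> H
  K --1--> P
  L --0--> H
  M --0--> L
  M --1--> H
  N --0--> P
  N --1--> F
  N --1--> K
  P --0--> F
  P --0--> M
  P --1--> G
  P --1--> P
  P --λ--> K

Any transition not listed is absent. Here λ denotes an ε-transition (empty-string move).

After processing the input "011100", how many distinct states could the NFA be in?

5

Start: ε-closure({F}) = {F, L}.
Read '0': {F, L} → {F, H, L}.
Read '1': {F, H, L} → {G, K, L}.
Read '1': {G, K, L} → {F, H, K, L, P}.
Read '1': {F, H, K, L, P} → {F, G, H, K, L, P}.
Read '0': {F, G, H, K, L, P} → {F, H, K, L, M}.
Read '0': {F, H, K, L, M} → {F, H, K, L, M}.
That set has 5 states.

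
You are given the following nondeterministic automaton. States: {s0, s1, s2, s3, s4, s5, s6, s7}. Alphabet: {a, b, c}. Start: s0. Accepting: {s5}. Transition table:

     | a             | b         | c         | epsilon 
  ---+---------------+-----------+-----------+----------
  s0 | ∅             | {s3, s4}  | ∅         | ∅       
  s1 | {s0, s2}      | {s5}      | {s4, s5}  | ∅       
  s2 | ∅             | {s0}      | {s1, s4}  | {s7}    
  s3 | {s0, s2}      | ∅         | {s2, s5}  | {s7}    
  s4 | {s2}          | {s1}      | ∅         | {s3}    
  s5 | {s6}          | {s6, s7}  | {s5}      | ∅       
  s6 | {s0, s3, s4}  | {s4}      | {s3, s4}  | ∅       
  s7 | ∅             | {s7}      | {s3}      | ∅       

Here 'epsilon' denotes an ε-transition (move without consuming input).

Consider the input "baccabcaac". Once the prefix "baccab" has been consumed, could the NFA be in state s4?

Yes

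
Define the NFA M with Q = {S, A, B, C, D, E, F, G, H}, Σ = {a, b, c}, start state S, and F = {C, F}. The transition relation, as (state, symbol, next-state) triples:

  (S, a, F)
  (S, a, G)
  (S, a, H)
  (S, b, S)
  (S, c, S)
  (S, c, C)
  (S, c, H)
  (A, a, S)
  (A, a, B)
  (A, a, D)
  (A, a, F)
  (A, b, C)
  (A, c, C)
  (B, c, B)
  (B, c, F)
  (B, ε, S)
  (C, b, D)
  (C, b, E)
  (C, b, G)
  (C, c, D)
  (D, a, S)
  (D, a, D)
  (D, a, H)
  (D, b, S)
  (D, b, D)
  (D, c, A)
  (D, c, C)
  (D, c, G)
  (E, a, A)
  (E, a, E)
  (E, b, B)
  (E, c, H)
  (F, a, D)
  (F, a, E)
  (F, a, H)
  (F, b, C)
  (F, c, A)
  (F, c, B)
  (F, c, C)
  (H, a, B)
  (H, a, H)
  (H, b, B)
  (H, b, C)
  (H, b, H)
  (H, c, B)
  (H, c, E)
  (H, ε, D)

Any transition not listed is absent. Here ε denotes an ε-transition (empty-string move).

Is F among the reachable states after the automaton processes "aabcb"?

No

Start in {S}.
Read 'a': {S} → {D, F, G, H}.
Read 'a': {D, F, G, H} → {S, B, D, E, H}.
Read 'b': {S, B, D, E, H} → {S, B, C, D, H}.
Read 'c': {S, B, C, D, H} → {S, A, B, C, D, E, F, G, H}.
Read 'b': {S, A, B, C, D, E, F, G, H} → {S, B, C, D, E, G, H}.
State F is not in {S, B, C, D, E, G, H}.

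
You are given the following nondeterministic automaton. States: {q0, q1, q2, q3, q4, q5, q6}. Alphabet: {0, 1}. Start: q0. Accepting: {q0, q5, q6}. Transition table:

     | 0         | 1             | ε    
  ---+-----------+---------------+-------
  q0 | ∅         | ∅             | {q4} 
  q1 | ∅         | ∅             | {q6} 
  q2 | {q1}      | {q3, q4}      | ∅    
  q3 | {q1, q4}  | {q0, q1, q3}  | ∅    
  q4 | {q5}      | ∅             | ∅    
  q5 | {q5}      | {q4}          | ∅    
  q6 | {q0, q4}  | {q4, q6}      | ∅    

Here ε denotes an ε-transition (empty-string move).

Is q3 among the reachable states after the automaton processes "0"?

Start: ε-closure({q0}) = {q0, q4}.
Read '0': q0→∅, q4→{q5}; now {q5}.
State q3 is not in {q5}.

No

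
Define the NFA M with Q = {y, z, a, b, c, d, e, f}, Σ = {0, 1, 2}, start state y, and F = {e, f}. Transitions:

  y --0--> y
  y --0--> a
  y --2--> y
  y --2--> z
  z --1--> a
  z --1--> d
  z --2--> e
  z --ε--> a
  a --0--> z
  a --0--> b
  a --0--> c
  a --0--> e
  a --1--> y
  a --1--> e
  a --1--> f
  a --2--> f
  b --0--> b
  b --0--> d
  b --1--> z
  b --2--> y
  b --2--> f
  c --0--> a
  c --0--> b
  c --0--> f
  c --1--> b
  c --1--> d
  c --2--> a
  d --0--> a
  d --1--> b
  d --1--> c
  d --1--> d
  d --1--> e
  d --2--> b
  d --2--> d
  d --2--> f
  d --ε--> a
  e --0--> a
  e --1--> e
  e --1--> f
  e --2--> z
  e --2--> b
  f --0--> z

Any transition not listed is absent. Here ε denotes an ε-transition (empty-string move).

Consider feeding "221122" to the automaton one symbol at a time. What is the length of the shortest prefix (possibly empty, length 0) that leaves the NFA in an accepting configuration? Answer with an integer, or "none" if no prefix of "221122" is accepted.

2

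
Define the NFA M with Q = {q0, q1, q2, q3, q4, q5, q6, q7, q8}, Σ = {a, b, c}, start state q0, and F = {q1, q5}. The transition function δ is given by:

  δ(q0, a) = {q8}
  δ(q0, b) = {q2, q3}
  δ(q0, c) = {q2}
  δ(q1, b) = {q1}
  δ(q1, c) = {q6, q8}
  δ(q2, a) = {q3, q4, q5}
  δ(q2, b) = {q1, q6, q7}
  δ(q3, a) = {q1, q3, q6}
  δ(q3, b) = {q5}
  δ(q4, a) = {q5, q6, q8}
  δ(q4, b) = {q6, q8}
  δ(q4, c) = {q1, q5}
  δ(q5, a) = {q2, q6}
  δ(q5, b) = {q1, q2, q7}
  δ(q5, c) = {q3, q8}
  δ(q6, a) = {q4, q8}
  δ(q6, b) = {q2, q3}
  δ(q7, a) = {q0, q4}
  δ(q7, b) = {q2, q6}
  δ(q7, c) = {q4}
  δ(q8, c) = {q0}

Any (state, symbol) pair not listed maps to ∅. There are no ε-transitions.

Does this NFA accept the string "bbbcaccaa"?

Start in {q0}.
Read 'b': {q0} → {q2, q3}.
Read 'b': {q2, q3} → {q1, q5, q6, q7}.
Read 'b': {q1, q5, q6, q7} → {q1, q2, q3, q6, q7}.
Read 'c': {q1, q2, q3, q6, q7} → {q4, q6, q8}.
Read 'a': {q4, q6, q8} → {q4, q5, q6, q8}.
Read 'c': {q4, q5, q6, q8} → {q0, q1, q3, q5, q8}.
Read 'c': {q0, q1, q3, q5, q8} → {q0, q2, q3, q6, q8}.
Read 'a': {q0, q2, q3, q6, q8} → {q1, q3, q4, q5, q6, q8}.
Read 'a': {q1, q3, q4, q5, q6, q8} → {q1, q2, q3, q4, q5, q6, q8}.
The final set {q1, q2, q3, q4, q5, q6, q8} contains the accepting states q1, q5.

Yes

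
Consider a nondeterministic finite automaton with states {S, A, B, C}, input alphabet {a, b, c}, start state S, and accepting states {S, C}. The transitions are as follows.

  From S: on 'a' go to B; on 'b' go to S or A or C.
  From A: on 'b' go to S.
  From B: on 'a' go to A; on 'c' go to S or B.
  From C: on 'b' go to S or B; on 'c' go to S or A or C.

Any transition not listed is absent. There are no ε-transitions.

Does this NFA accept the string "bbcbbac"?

Yes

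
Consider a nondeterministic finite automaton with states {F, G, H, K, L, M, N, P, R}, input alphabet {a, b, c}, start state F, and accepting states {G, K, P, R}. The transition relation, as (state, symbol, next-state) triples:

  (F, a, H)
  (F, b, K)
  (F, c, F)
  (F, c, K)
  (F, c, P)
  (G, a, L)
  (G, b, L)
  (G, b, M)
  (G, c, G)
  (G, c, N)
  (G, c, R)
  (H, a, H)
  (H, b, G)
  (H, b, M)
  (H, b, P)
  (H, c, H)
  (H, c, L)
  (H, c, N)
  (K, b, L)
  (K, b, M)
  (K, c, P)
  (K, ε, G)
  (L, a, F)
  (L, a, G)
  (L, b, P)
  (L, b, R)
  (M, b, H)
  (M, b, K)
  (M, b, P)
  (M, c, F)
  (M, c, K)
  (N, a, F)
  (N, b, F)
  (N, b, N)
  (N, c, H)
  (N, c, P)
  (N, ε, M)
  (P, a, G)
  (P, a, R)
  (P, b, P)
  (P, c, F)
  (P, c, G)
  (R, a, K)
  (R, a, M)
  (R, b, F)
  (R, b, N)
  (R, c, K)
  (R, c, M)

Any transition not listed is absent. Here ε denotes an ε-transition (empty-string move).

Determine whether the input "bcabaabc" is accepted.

Start in {F}.
Read 'b': F→{K}; union {K}; ε-closure = {G, K}.
Read 'c': G→{G, N, R}, K→{P}; union {G, N, P, R}; ε-closure = {G, M, N, P, R}.
Read 'a': G→{L}, M→∅, N→{F}, P→{G, R}, R→{K, M}; now {F, G, K, L, M, R}.
Read 'b': F→{K}, G→{L, M}, K→{L, M}, L→{P, R}, M→{H, K, P}, R→{F, N}; union {F, H, K, L, M, N, P, R}; ε-closure = {F, G, H, K, L, M, N, P, R}.
Read 'a': F→{H}, G→{L}, H→{H}, K→∅, L→{F, G}, M→∅, N→{F}, P→{G, R}, R→{K, M}; now {F, G, H, K, L, M, R}.
Read 'a': F→{H}, G→{L}, H→{H}, K→∅, L→{F, G}, M→∅, R→{K, M}; now {F, G, H, K, L, M}.
Read 'b': F→{K}, G→{L, M}, H→{G, M, P}, K→{L, M}, L→{P, R}, M→{H, K, P}; now {G, H, K, L, M, P, R}.
Read 'c': G→{G, N, R}, H→{H, L, N}, K→{P}, L→∅, M→{F, K}, P→{F, G}, R→{K, M}; now {F, G, H, K, L, M, N, P, R}.
The final set {F, G, H, K, L, M, N, P, R} contains the accepting states G, K, P, R.

Yes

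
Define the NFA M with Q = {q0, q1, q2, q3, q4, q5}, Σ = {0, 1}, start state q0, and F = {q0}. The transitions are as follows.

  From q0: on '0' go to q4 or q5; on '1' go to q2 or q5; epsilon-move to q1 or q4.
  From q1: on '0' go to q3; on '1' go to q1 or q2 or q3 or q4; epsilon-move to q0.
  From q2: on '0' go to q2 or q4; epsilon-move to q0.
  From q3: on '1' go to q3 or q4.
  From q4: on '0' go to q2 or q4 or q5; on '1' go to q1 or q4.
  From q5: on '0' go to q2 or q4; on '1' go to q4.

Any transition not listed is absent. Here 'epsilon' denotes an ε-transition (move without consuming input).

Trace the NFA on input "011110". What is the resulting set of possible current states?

{q0, q1, q2, q3, q4, q5}

Start: ε-closure({q0}) = {q0, q1, q4}.
Read '0': q0→{q4, q5}, q1→{q3}, q4→{q2, q4, q5}; union {q2, q3, q4, q5}; ε-closure = {q0, q1, q2, q3, q4, q5}.
Read '1': q0→{q2, q5}, q1→{q1, q2, q3, q4}, q2→∅, q3→{q3, q4}, q4→{q1, q4}, q5→{q4}; union {q1, q2, q3, q4, q5}; ε-closure = {q0, q1, q2, q3, q4, q5}.
Read '1': q0→{q2, q5}, q1→{q1, q2, q3, q4}, q2→∅, q3→{q3, q4}, q4→{q1, q4}, q5→{q4}; union {q1, q2, q3, q4, q5}; ε-closure = {q0, q1, q2, q3, q4, q5}.
Read '1': q0→{q2, q5}, q1→{q1, q2, q3, q4}, q2→∅, q3→{q3, q4}, q4→{q1, q4}, q5→{q4}; union {q1, q2, q3, q4, q5}; ε-closure = {q0, q1, q2, q3, q4, q5}.
Read '1': q0→{q2, q5}, q1→{q1, q2, q3, q4}, q2→∅, q3→{q3, q4}, q4→{q1, q4}, q5→{q4}; union {q1, q2, q3, q4, q5}; ε-closure = {q0, q1, q2, q3, q4, q5}.
Read '0': q0→{q4, q5}, q1→{q3}, q2→{q2, q4}, q3→∅, q4→{q2, q4, q5}, q5→{q2, q4}; union {q2, q3, q4, q5}; ε-closure = {q0, q1, q2, q3, q4, q5}.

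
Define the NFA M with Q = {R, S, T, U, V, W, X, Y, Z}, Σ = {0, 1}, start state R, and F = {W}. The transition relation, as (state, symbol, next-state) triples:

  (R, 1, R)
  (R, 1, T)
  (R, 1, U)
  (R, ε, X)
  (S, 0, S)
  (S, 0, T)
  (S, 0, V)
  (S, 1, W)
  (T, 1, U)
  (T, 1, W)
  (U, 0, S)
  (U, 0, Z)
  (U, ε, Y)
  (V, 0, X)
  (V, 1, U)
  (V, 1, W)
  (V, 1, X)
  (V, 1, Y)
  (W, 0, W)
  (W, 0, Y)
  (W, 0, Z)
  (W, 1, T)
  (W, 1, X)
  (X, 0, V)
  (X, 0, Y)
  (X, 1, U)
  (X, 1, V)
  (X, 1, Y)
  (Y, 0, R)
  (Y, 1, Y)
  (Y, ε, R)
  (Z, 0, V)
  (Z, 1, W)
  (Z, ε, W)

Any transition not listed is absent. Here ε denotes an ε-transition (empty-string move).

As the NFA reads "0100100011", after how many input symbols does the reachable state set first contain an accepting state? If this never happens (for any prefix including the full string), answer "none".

2

Start: ε-closure({R}) = {R, X}.
Read '0': {R, X} → {R, V, X, Y}.
Read '1': {R, V, X, Y} → {R, T, U, V, W, X, Y}.
None of the earlier sets intersect F, but {R, T, U, V, W, X, Y} does.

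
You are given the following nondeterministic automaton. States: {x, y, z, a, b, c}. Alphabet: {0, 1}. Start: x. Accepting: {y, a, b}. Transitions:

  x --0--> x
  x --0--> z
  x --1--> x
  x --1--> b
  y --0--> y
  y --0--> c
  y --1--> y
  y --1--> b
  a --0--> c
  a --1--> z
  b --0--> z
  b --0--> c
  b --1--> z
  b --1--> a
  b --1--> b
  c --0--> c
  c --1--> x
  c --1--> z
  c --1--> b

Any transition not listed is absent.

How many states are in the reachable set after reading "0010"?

Start in {x}.
Read '0': x→{x, z}; now {x, z}.
Read '0': x→{x, z}, z→∅; now {x, z}.
Read '1': x→{x, b}, z→∅; now {x, b}.
Read '0': x→{x, z}, b→{z, c}; now {x, z, c}.
That set has 3 states.

3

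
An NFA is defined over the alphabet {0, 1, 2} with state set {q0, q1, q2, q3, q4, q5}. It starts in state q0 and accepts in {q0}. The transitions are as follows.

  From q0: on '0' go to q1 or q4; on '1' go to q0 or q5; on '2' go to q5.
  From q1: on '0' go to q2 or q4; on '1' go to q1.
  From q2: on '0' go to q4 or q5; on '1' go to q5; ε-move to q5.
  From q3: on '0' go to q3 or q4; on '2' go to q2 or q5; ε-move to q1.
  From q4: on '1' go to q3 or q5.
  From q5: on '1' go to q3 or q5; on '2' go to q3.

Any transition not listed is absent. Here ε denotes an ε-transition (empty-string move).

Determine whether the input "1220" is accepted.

No

Start in {q0}.
Read '1': {q0} → {q0, q5}.
Read '2': {q0, q5} → {q1, q3, q5}.
Read '2': {q1, q3, q5} → {q1, q2, q3, q5}.
Read '0': {q1, q2, q3, q5} → {q1, q2, q3, q4, q5}.
The final set {q1, q2, q3, q4, q5} contains no accepting state.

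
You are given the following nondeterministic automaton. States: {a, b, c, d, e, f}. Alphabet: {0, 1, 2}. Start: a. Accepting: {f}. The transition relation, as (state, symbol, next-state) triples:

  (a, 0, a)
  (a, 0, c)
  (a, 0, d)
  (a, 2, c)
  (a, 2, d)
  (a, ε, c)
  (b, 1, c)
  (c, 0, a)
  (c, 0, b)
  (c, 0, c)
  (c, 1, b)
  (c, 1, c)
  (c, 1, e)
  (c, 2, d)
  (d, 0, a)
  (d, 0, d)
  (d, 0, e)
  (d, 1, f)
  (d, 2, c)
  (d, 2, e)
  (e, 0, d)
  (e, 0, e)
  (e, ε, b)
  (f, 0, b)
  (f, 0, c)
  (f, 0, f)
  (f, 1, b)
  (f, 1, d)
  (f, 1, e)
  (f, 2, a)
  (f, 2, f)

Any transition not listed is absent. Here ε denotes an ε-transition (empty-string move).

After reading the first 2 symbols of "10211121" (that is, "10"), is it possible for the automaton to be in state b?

Start: ε-closure({a}) = {a, c}.
Read '1': {a, c} → {b, c, e}.
Read '0': {b, c, e} → {a, b, c, d, e}.
State b is in {a, b, c, d, e}.

Yes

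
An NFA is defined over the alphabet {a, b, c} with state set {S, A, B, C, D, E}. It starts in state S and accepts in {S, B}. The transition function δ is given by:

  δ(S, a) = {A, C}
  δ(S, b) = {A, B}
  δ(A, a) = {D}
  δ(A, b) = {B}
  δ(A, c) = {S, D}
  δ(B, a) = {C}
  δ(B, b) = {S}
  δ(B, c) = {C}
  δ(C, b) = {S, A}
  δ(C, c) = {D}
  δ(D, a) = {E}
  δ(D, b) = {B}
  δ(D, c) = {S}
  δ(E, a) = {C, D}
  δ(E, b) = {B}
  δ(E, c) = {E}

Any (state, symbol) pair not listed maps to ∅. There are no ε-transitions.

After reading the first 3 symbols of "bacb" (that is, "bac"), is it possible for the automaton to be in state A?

Start in {S}.
Read 'b': S→{A, B}; now {A, B}.
Read 'a': A→{D}, B→{C}; now {C, D}.
Read 'c': C→{D}, D→{S}; now {S, D}.
State A is not in {S, D}.

No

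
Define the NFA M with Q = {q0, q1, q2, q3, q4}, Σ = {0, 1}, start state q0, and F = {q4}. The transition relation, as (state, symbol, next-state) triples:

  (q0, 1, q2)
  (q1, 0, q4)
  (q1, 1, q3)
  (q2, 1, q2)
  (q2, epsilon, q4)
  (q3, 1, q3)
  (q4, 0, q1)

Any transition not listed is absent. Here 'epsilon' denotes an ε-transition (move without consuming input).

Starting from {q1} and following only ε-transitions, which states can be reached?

Begin with {q1}.
No ε-moves leave this set, so the closure equals the set itself.

{q1}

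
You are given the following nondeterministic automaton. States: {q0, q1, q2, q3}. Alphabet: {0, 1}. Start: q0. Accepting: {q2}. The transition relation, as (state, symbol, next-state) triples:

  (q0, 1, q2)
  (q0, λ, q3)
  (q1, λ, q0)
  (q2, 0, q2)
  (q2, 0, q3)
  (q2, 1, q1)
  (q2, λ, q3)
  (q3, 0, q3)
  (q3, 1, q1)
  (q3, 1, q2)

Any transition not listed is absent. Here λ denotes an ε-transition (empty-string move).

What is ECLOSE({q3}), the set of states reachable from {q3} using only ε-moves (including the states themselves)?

{q3}

Begin with {q3}.
No ε-moves leave this set, so the closure equals the set itself.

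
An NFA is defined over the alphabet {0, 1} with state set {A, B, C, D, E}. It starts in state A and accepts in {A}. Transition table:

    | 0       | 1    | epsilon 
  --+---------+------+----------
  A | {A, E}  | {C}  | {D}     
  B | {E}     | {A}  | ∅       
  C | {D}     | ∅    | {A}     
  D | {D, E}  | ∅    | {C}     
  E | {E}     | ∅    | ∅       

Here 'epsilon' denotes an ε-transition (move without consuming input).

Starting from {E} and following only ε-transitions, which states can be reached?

{E}

Begin with {E}.
No ε-moves leave this set, so the closure equals the set itself.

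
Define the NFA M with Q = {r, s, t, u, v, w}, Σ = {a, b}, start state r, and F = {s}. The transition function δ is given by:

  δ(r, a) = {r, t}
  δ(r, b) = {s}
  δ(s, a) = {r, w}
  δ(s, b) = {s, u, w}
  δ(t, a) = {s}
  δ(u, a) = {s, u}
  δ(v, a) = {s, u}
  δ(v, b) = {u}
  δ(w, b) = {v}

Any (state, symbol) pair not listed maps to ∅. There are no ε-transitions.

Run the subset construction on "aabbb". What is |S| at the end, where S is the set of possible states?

4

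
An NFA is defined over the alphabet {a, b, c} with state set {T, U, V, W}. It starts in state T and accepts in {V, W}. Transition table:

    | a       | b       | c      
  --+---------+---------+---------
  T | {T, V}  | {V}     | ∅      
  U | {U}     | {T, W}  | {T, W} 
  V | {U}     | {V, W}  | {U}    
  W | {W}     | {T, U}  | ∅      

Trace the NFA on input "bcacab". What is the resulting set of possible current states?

Start in {T}.
Read 'b': {T} → {V}.
Read 'c': {V} → {U}.
Read 'a': {U} → {U}.
Read 'c': {U} → {T, W}.
Read 'a': {T, W} → {T, V, W}.
Read 'b': {T, V, W} → {T, U, V, W}.

{T, U, V, W}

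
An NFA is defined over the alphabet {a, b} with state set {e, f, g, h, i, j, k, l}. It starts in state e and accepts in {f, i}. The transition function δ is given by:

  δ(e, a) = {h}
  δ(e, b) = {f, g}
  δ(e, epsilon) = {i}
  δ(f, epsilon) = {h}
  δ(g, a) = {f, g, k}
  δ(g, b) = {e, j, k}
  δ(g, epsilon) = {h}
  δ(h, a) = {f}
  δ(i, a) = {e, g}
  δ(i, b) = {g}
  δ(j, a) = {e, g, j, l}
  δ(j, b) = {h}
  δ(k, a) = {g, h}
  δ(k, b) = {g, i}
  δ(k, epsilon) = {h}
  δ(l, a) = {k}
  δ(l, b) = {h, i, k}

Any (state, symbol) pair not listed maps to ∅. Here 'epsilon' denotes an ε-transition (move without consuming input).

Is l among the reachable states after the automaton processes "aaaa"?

No

Start: ε-closure({e}) = {e, i}.
Read 'a': {e, i} → {e, g, h, i}.
Read 'a': {e, g, h, i} → {e, f, g, h, i, k}.
Read 'a': {e, f, g, h, i, k} → {e, f, g, h, i, k}.
Read 'a': {e, f, g, h, i, k} → {e, f, g, h, i, k}.
State l is not in {e, f, g, h, i, k}.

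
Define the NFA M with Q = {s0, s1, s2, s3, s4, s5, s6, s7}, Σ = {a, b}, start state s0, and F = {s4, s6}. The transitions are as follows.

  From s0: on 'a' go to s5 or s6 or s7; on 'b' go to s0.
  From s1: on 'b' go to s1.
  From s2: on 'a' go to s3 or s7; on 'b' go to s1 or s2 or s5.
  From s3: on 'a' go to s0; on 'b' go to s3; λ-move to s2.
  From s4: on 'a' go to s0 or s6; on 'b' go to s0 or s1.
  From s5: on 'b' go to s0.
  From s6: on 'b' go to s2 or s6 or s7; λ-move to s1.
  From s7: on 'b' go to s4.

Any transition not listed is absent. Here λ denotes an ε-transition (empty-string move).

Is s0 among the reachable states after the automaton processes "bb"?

Yes

Start in {s0}.
Read 'b': s0→{s0}; now {s0}.
Read 'b': s0→{s0}; now {s0}.
State s0 is in {s0}.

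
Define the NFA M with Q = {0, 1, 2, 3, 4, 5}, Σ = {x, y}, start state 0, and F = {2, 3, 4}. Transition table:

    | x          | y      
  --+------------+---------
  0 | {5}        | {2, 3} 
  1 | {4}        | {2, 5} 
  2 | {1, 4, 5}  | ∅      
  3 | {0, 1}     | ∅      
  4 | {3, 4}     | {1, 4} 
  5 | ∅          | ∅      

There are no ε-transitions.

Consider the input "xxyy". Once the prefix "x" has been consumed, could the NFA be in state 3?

No

Start in {0}.
Read 'x': {0} → {5}.
State 3 is not in {5}.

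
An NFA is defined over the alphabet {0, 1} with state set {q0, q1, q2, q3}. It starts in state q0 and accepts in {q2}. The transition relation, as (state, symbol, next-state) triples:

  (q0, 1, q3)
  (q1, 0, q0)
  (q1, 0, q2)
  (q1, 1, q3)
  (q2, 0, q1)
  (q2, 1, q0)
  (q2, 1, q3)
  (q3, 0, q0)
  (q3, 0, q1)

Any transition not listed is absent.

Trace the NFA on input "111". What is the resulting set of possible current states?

Start in {q0}.
Read '1': {q0} → {q3}.
Read '1': {q3} → ∅.
The set is empty and remains empty for the remaining 1 symbol.

∅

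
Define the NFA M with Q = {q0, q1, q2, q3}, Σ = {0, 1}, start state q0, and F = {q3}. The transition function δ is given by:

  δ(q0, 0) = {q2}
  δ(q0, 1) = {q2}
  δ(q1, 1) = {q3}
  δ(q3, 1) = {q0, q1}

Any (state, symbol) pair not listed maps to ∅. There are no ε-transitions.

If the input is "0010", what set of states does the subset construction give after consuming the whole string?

Start in {q0}.
Read '0': {q0} → {q2}.
Read '0': {q2} → ∅.
The set is empty and remains empty for the remaining 2 symbols.

∅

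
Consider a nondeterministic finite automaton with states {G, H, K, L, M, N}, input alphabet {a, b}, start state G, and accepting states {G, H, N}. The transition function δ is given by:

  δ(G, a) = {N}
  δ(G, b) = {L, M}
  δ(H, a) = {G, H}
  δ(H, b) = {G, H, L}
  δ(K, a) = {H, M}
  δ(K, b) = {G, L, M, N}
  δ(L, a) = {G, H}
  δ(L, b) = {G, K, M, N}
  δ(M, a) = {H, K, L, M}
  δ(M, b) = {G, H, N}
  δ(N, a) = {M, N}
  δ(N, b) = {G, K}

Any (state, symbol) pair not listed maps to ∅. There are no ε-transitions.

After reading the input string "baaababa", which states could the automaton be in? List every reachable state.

{G, H, K, L, M, N}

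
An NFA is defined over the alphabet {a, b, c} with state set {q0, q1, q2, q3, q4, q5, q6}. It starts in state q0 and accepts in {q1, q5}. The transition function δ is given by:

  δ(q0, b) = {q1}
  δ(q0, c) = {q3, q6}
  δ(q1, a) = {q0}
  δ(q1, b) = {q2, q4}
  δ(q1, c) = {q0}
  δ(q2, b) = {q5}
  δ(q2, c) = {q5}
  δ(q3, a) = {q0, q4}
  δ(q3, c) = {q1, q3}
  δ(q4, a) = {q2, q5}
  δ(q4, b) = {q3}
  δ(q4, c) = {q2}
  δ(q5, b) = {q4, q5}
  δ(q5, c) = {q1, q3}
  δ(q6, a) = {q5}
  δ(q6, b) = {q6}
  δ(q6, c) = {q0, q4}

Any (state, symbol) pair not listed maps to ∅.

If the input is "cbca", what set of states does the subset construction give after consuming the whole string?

{q2, q5}

Start in {q0}.
Read 'c': q0→{q3, q6}; now {q3, q6}.
Read 'b': q3→∅, q6→{q6}; now {q6}.
Read 'c': q6→{q0, q4}; now {q0, q4}.
Read 'a': q0→∅, q4→{q2, q5}; now {q2, q5}.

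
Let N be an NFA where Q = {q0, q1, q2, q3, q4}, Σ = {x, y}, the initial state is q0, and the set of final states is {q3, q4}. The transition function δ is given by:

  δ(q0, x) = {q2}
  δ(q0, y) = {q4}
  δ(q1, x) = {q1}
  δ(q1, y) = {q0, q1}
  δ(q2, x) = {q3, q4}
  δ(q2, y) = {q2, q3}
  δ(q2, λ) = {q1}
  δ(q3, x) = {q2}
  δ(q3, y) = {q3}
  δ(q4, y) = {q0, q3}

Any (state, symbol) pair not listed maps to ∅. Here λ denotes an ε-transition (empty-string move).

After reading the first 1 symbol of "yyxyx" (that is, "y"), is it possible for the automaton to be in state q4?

Yes

Start in {q0}.
Read 'y': q0→{q4}; now {q4}.
State q4 is in {q4}.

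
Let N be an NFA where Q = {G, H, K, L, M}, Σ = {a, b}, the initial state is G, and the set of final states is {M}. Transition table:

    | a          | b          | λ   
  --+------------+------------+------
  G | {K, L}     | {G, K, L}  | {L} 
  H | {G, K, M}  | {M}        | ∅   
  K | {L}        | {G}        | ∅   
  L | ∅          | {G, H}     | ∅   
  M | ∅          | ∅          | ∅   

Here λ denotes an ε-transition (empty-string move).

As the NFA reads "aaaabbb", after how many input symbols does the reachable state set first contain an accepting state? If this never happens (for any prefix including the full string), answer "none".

Start: ε-closure({G}) = {G, L}.
Read 'a': {G, L} → {K, L}.
Read 'a': {K, L} → {L}.
Read 'a': {L} → ∅.
The set is empty and remains empty for the remaining 4 symbols.
No reachable set along the way intersects F.

none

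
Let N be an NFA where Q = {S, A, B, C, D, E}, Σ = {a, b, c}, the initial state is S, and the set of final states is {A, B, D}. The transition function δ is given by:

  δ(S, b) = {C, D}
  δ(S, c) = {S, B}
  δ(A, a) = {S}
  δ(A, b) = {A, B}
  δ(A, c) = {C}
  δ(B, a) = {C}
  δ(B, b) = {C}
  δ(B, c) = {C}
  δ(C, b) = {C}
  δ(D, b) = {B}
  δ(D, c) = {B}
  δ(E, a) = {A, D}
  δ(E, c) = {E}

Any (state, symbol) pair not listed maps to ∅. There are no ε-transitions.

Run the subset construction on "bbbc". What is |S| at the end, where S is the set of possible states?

0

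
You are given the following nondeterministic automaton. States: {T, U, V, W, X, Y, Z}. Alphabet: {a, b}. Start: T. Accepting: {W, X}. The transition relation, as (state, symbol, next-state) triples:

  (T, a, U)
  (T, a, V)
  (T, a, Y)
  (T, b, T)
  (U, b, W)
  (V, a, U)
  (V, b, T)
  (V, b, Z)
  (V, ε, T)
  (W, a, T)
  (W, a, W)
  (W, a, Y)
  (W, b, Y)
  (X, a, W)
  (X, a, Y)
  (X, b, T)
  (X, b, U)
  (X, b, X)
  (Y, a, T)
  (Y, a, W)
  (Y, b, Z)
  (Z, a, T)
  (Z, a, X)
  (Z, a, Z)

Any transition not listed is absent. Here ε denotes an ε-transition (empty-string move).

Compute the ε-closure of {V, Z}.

{T, V, Z}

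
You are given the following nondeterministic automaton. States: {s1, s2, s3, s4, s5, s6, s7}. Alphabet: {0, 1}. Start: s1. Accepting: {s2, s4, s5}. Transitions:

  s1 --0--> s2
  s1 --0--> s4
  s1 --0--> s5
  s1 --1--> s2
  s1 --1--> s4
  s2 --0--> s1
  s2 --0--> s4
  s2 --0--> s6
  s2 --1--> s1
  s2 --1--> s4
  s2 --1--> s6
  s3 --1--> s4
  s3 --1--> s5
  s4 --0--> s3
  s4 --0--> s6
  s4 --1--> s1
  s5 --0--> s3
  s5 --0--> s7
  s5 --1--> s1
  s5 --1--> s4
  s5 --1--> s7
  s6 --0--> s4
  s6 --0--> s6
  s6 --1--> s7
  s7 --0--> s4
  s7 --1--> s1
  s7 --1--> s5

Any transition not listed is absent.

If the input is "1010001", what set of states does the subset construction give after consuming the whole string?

Start in {s1}.
Read '1': {s1} → {s2, s4}.
Read '0': {s2, s4} → {s1, s3, s4, s6}.
Read '1': {s1, s3, s4, s6} → {s1, s2, s4, s5, s7}.
Read '0': {s1, s2, s4, s5, s7} → {s1, s2, s3, s4, s5, s6, s7}.
Read '0': {s1, s2, s3, s4, s5, s6, s7} → {s1, s2, s3, s4, s5, s6, s7}.
Read '0': {s1, s2, s3, s4, s5, s6, s7} → {s1, s2, s3, s4, s5, s6, s7}.
Read '1': {s1, s2, s3, s4, s5, s6, s7} → {s1, s2, s4, s5, s6, s7}.

{s1, s2, s4, s5, s6, s7}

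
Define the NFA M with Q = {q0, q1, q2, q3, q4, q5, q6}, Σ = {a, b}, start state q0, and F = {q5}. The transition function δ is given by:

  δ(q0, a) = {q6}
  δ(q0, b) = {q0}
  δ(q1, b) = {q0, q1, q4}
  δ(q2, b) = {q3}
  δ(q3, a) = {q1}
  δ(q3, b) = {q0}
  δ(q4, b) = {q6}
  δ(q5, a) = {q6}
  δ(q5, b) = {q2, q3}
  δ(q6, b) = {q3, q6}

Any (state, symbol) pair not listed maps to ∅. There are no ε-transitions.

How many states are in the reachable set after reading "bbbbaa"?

Start in {q0}.
Read 'b': {q0} → {q0}.
Read 'b': {q0} → {q0}.
Read 'b': {q0} → {q0}.
Read 'b': {q0} → {q0}.
Read 'a': {q0} → {q6}.
Read 'a': {q6} → ∅.
That set has 0 states.

0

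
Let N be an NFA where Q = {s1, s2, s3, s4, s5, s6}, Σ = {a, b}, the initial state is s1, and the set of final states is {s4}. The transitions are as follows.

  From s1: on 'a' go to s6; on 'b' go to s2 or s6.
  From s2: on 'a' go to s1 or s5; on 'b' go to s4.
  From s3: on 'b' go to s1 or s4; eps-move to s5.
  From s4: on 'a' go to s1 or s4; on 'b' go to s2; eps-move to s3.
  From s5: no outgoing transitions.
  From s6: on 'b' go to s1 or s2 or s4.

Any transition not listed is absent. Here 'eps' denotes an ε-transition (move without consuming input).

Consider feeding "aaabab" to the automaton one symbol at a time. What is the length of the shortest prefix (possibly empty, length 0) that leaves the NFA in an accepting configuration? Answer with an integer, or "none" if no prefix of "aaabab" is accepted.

none

Start in {s1}.
Read 'a': {s1} → {s6}.
Read 'a': {s6} → ∅.
The set is empty and remains empty for the remaining 4 symbols.
No reachable set along the way intersects F.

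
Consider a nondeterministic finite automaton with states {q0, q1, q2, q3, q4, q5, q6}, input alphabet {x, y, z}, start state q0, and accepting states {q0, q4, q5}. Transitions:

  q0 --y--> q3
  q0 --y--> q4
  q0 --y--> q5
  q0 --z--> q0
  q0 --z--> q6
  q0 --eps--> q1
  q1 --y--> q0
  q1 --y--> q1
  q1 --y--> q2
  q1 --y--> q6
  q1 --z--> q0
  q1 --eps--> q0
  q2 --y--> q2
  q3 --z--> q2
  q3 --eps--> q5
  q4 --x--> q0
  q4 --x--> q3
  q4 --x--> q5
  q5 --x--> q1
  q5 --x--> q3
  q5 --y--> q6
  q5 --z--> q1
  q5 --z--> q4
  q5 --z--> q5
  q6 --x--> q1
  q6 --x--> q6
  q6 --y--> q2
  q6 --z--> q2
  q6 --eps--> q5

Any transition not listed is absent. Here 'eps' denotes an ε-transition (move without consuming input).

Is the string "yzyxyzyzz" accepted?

Yes

Start: ε-closure({q0}) = {q0, q1}.
Read 'y': q0→{q3, q4, q5}, q1→{q0, q1, q2, q6}; now {q0, q1, q2, q3, q4, q5, q6}.
Read 'z': q0→{q0, q6}, q1→{q0}, q2→∅, q3→{q2}, q4→∅, q5→{q1, q4, q5}, q6→{q2}; now {q0, q1, q2, q4, q5, q6}.
Read 'y': q0→{q3, q4, q5}, q1→{q0, q1, q2, q6}, q2→{q2}, q4→∅, q5→{q6}, q6→{q2}; now {q0, q1, q2, q3, q4, q5, q6}.
Read 'x': q0→∅, q1→∅, q2→∅, q3→∅, q4→{q0, q3, q5}, q5→{q1, q3}, q6→{q1, q6}; now {q0, q1, q3, q5, q6}.
Read 'y': q0→{q3, q4, q5}, q1→{q0, q1, q2, q6}, q3→∅, q5→{q6}, q6→{q2}; now {q0, q1, q2, q3, q4, q5, q6}.
Read 'z': q0→{q0, q6}, q1→{q0}, q2→∅, q3→{q2}, q4→∅, q5→{q1, q4, q5}, q6→{q2}; now {q0, q1, q2, q4, q5, q6}.
Read 'y': q0→{q3, q4, q5}, q1→{q0, q1, q2, q6}, q2→{q2}, q4→∅, q5→{q6}, q6→{q2}; now {q0, q1, q2, q3, q4, q5, q6}.
Read 'z': q0→{q0, q6}, q1→{q0}, q2→∅, q3→{q2}, q4→∅, q5→{q1, q4, q5}, q6→{q2}; now {q0, q1, q2, q4, q5, q6}.
Read 'z': q0→{q0, q6}, q1→{q0}, q2→∅, q4→∅, q5→{q1, q4, q5}, q6→{q2}; now {q0, q1, q2, q4, q5, q6}.
The final set {q0, q1, q2, q4, q5, q6} contains the accepting states q0, q4, q5.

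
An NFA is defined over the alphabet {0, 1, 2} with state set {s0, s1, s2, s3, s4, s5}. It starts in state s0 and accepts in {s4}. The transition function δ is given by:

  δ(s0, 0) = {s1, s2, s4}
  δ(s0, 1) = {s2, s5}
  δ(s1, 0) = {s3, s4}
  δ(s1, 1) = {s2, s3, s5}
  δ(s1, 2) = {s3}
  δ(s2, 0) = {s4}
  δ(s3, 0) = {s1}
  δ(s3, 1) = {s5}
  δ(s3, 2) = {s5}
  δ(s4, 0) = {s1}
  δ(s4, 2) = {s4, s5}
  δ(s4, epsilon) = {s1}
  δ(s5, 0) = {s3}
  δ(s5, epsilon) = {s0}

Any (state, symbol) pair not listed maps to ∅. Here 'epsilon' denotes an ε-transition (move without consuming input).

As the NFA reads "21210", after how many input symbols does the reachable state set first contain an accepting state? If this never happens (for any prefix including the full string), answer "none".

Start in {s0}.
Read '2': {s0} → ∅.
The set is empty and remains empty for the remaining 4 symbols.
No reachable set along the way intersects F.

none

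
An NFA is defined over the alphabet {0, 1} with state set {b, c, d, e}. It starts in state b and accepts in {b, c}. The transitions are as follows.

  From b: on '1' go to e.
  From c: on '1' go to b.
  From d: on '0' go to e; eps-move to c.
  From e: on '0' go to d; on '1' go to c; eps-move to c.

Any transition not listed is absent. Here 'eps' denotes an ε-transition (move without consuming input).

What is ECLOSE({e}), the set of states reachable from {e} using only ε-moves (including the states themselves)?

Begin with {e}.
ε-move e → c; add c.

{c, e}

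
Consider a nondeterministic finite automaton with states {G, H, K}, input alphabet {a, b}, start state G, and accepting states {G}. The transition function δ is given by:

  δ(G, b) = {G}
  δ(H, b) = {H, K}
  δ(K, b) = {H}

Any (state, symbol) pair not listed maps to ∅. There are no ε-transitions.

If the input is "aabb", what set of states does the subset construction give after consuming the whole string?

∅

Start in {G}.
Read 'a': {G} → ∅.
The set is empty and remains empty for the remaining 3 symbols.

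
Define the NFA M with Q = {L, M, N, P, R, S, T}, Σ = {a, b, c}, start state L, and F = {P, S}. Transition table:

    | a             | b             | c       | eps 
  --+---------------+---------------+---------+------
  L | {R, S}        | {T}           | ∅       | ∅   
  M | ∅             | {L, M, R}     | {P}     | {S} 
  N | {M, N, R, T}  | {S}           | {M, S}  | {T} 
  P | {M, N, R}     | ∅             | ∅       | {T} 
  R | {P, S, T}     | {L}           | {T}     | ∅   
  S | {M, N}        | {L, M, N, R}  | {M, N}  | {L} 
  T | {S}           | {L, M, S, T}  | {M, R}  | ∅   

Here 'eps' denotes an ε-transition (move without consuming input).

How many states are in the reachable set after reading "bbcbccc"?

7

Start in {L}.
Read 'b': L→{T}; now {T}.
Read 'b': T→{L, M, S, T}; now {L, M, S, T}.
Read 'c': L→∅, M→{P}, S→{M, N}, T→{M, R}; union {M, N, P, R}; ε-closure = {L, M, N, P, R, S, T}.
Read 'b': L→{T}, M→{L, M, R}, N→{S}, P→∅, R→{L}, S→{L, M, N, R}, T→{L, M, S, T}; now {L, M, N, R, S, T}.
Read 'c': L→∅, M→{P}, N→{M, S}, R→{T}, S→{M, N}, T→{M, R}; union {M, N, P, R, S, T}; ε-closure = {L, M, N, P, R, S, T}.
Read 'c': L→∅, M→{P}, N→{M, S}, P→∅, R→{T}, S→{M, N}, T→{M, R}; union {M, N, P, R, S, T}; ε-closure = {L, M, N, P, R, S, T}.
Read 'c': L→∅, M→{P}, N→{M, S}, P→∅, R→{T}, S→{M, N}, T→{M, R}; union {M, N, P, R, S, T}; ε-closure = {L, M, N, P, R, S, T}.
That set has 7 states.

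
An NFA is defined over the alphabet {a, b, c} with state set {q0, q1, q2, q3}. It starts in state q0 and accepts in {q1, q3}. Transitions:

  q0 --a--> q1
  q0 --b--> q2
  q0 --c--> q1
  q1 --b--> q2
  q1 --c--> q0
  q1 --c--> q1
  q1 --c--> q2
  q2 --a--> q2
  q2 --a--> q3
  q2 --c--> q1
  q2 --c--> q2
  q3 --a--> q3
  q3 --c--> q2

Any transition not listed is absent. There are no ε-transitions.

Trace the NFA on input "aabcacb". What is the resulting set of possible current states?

∅

Start in {q0}.
Read 'a': q0→{q1}; now {q1}.
Read 'a': q1→∅; now ∅.
The set is empty and remains empty for the remaining 5 symbols.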